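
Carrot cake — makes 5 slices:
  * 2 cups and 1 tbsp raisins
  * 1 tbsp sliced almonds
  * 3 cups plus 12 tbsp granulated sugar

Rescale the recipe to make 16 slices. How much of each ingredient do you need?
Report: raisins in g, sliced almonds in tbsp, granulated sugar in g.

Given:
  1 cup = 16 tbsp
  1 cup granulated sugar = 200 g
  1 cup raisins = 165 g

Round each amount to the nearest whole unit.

Scaling factor: 16/5 = 3.2.
raisins: (2 cup + 1 tbsp = 2.0625 cup) × 16/5 × 165 g/cup = 1089 g
sliced almonds: 1 tbsp × 16/5 ≈ 3 tbsp
granulated sugar: (3 cup + 12 tbsp = 3.75 cup) × 16/5 × 200 g/cup = 2400 g

raisins: 1089 g; sliced almonds: 3 tbsp; granulated sugar: 2400 g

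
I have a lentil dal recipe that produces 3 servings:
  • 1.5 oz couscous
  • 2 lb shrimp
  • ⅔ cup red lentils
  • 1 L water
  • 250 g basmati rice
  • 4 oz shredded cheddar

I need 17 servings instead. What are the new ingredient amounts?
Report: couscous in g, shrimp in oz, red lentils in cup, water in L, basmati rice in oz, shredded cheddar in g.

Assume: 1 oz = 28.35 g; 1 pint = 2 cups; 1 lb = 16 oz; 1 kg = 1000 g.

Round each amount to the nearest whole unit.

couscous: 241 g; shrimp: 181 oz; red lentils: 4 cup; water: 6 L; basmati rice: 50 oz; shredded cheddar: 643 g

Scaling factor: 17/3.
couscous: 1.5 oz × 17/3 × 28.35 g/oz ≈ 241 g
shrimp: 2 lb × 17/3 × 16 oz/lb ≈ 181 oz
red lentils: 2/3 cup × 17/3 ≈ 4 cup
water: 1 L × 17/3 ≈ 6 L
basmati rice: 250 g × 17/3 ÷ 28.35 g/oz ≈ 50 oz
shredded cheddar: 4 oz × 17/3 × 28.35 g/oz ≈ 643 g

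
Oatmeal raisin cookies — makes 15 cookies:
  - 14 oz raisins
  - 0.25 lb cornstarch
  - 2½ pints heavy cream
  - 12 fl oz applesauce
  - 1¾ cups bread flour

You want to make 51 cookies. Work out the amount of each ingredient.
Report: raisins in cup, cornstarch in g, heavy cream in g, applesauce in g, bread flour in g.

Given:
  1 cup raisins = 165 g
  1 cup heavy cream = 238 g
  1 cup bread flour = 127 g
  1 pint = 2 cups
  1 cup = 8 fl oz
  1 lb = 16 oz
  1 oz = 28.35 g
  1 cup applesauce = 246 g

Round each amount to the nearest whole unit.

Scaling factor: 51/15 = 17/5 = 3.4.
raisins: 14 oz × 17/5 × 28.35 g/oz ÷ 165 g/cup ≈ 8 cup
cornstarch: 0.25 lb × 17/5 × 16 oz/lb × 28.35 g/oz ≈ 386 g
heavy cream: 2.5 pint × 17/5 × 2 cup/pint × 238 g/cup = 4046 g
applesauce: 12 fl oz × 17/5 ÷ 8 fl oz/cup × 246 g/cup ≈ 1255 g
bread flour: 1.75 cup × 17/5 × 127 g/cup ≈ 756 g

raisins: 8 cup; cornstarch: 386 g; heavy cream: 4046 g; applesauce: 1255 g; bread flour: 756 g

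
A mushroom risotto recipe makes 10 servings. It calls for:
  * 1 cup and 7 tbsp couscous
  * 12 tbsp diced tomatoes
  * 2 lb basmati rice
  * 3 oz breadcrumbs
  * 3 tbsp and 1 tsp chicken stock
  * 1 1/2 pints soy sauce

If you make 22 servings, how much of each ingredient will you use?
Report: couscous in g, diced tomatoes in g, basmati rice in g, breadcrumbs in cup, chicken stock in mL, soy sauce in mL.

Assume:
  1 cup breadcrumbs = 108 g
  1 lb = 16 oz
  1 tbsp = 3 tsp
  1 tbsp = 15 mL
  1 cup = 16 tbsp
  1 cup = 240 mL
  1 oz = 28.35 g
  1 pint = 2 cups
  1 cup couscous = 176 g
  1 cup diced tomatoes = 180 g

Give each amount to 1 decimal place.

Scaling factor: 22/10 = 11/5 = 2.2.
couscous: (1 cup + 7 tbsp = 1.4375 cup) × 11/5 × 176 g/cup = 556.6 g
diced tomatoes: 12 tbsp × 11/5 ÷ 16 tbsp/cup × 180 g/cup = 297.0 g
basmati rice: 2 lb × 11/5 × 16 oz/lb × 28.35 g/oz ≈ 1995.8 g
breadcrumbs: 3 oz × 11/5 × 28.35 g/oz ÷ 108 g/cup ≈ 1.7 cup
chicken stock: (3 tbsp + 1 tsp = 10/3 tbsp) × 11/5 × 15 mL/tbsp = 110.0 mL
soy sauce: 1.5 pint × 11/5 × 2 cup/pint × 240 mL/cup = 1584.0 mL

couscous: 556.6 g; diced tomatoes: 297.0 g; basmati rice: 1995.8 g; breadcrumbs: 1.7 cup; chicken stock: 110.0 mL; soy sauce: 1584.0 mL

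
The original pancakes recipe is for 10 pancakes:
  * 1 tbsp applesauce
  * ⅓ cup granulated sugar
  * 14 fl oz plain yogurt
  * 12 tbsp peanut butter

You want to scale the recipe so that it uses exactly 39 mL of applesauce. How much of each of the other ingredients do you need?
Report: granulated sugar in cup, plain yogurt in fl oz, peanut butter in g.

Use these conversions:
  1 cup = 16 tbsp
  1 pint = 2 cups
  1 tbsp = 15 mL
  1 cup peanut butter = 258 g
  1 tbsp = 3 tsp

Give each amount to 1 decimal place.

The original recipe has 15 mL of applesauce, so the scaling factor is 39 ÷ 15 = 13/5 = 2.6.
granulated sugar: 1/3 cup × 13/5 ≈ 0.9 cup
plain yogurt: 14 fl oz × 13/5 = 36.4 fl oz
peanut butter: 12 tbsp × 13/5 ÷ 16 tbsp/cup × 258 g/cup = 503.1 g

granulated sugar: 0.9 cup; plain yogurt: 36.4 fl oz; peanut butter: 503.1 g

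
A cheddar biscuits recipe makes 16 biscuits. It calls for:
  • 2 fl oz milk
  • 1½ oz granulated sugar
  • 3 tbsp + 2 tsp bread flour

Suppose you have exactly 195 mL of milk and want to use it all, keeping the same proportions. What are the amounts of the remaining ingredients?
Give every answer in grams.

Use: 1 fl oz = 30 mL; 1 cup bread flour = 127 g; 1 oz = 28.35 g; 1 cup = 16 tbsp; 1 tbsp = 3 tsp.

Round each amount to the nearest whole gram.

The original recipe has 60 mL of milk, so the scaling factor is 195 ÷ 60 = 13/4 = 3.25.
granulated sugar: 1.5 oz × 13/4 × 28.35 g/oz ≈ 138 g
bread flour: (3 tbsp + 2 tsp = 11/3 tbsp) × 13/4 ÷ 16 tbsp/cup × 127 g/cup ≈ 95 g

granulated sugar: 138 g; bread flour: 95 g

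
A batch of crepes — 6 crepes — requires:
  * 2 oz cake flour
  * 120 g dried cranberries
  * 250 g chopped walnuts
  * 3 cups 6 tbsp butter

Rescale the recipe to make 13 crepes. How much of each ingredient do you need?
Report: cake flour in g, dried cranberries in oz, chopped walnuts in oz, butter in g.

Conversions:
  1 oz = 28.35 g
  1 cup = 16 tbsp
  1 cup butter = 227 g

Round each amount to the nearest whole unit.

Scaling factor: 13/6.
cake flour: 2 oz × 13/6 × 28.35 g/oz ≈ 123 g
dried cranberries: 120 g × 13/6 ÷ 28.35 g/oz ≈ 9 oz
chopped walnuts: 250 g × 13/6 ÷ 28.35 g/oz ≈ 19 oz
butter: (3 cup + 6 tbsp = 3.375 cup) × 13/6 × 227 g/cup ≈ 1660 g

cake flour: 123 g; dried cranberries: 9 oz; chopped walnuts: 19 oz; butter: 1660 g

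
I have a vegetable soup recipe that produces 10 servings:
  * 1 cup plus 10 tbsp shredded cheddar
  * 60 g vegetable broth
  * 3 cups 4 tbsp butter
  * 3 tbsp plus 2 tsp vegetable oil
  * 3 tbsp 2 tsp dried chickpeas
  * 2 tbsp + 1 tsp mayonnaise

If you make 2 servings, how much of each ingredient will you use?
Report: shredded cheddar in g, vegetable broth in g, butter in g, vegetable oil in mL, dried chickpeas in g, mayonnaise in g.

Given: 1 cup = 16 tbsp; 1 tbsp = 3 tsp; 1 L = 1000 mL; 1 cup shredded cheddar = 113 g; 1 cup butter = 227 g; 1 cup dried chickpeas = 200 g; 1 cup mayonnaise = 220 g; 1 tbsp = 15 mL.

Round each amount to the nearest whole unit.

Scaling factor: 2/10 = 1/5 = 0.2.
shredded cheddar: (1 cup + 10 tbsp = 1.625 cup) × 1/5 × 113 g/cup ≈ 37 g
vegetable broth: 60 g × 1/5 = 12 g
butter: (3 cup + 4 tbsp = 3.25 cup) × 1/5 × 227 g/cup ≈ 148 g
vegetable oil: (3 tbsp + 2 tsp = 11/3 tbsp) × 1/5 × 15 mL/tbsp = 11 mL
dried chickpeas: (3 tbsp + 2 tsp = 11/3 tbsp) × 1/5 ÷ 16 tbsp/cup × 200 g/cup ≈ 9 g
mayonnaise: (2 tbsp + 1 tsp = 7/3 tbsp) × 1/5 ÷ 16 tbsp/cup × 220 g/cup ≈ 6 g

shredded cheddar: 37 g; vegetable broth: 12 g; butter: 148 g; vegetable oil: 11 mL; dried chickpeas: 9 g; mayonnaise: 6 g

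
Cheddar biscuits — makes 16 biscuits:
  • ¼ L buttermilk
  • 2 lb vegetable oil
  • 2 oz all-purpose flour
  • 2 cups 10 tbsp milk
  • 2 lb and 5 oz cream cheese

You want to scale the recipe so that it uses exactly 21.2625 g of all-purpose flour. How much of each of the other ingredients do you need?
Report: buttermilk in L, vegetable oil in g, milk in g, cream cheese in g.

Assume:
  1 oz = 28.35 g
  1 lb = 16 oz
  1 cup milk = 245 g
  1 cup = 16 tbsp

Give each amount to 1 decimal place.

The original recipe has 56.7 g of all-purpose flour, so the scaling factor is 21.2625 ÷ 56.7 = 3/8 = 0.375.
buttermilk: 0.25 L × 3/8 ≈ 0.1 L
vegetable oil: 2 lb × 3/8 × 16 oz/lb × 28.35 g/oz = 340.2 g
milk: (2 cup + 10 tbsp = 2.625 cup) × 3/8 × 245 g/cup ≈ 241.2 g
cream cheese: (2 lb + 5 oz = 2.3125 lb) × 3/8 × 16 oz/lb × 28.35 g/oz ≈ 393.4 g

buttermilk: 0.1 L; vegetable oil: 340.2 g; milk: 241.2 g; cream cheese: 393.4 g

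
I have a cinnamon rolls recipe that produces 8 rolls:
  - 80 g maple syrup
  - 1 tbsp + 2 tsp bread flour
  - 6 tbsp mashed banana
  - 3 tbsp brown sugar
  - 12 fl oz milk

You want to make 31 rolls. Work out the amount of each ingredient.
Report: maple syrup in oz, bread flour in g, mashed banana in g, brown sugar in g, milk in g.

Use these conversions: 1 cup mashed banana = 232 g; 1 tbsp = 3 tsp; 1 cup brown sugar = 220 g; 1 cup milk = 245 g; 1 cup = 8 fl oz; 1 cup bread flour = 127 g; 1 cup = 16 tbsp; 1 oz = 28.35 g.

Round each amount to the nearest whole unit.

maple syrup: 11 oz; bread flour: 51 g; mashed banana: 337 g; brown sugar: 160 g; milk: 1424 g

Scaling factor: 31/8 = 3.875.
maple syrup: 80 g × 31/8 ÷ 28.35 g/oz ≈ 11 oz
bread flour: (1 tbsp + 2 tsp = 5/3 tbsp) × 31/8 ÷ 16 tbsp/cup × 127 g/cup ≈ 51 g
mashed banana: 6 tbsp × 31/8 ÷ 16 tbsp/cup × 232 g/cup ≈ 337 g
brown sugar: 3 tbsp × 31/8 ÷ 16 tbsp/cup × 220 g/cup ≈ 160 g
milk: 12 fl oz × 31/8 ÷ 8 fl oz/cup × 245 g/cup ≈ 1424 g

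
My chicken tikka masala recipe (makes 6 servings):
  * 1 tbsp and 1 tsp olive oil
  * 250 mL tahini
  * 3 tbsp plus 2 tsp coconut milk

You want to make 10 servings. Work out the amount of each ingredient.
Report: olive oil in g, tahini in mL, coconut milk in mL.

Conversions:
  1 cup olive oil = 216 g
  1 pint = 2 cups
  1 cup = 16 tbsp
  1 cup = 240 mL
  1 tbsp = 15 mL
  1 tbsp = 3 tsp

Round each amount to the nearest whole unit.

olive oil: 30 g; tahini: 417 mL; coconut milk: 92 mL

Scaling factor: 10/6 = 5/3.
olive oil: (1 tbsp + 1 tsp = 4/3 tbsp) × 5/3 ÷ 16 tbsp/cup × 216 g/cup = 30 g
tahini: 250 mL × 5/3 ≈ 417 mL
coconut milk: (3 tbsp + 2 tsp = 11/3 tbsp) × 5/3 × 15 mL/tbsp ≈ 92 mL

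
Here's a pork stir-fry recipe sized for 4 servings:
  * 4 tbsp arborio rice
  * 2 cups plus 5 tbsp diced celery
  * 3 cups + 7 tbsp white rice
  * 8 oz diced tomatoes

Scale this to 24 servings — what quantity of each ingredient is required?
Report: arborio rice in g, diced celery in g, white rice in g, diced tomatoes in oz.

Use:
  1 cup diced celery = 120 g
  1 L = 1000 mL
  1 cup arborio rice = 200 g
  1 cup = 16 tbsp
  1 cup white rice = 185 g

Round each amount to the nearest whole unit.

arborio rice: 300 g; diced celery: 1665 g; white rice: 3816 g; diced tomatoes: 48 oz

Scaling factor: 24/4 = 6.
arborio rice: 4 tbsp × 6 ÷ 16 tbsp/cup × 200 g/cup = 300 g
diced celery: (2 cup + 5 tbsp = 2.3125 cup) × 6 × 120 g/cup = 1665 g
white rice: (3 cup + 7 tbsp = 3.4375 cup) × 6 × 185 g/cup ≈ 3816 g
diced tomatoes: 8 oz × 6 = 48 oz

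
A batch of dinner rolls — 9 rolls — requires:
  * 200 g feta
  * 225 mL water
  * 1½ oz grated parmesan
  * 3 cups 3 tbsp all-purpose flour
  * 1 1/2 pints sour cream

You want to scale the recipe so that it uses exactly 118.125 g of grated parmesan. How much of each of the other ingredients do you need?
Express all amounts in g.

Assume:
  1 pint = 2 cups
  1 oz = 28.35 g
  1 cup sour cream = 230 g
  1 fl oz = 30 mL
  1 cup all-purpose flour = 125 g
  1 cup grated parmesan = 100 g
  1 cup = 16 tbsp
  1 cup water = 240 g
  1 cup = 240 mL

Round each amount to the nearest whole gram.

The original recipe has 42.525 g of grated parmesan, so the scaling factor is 118.125 ÷ 42.525 = 25/9.
feta: 200 g × 25/9 ≈ 556 g
water: 225 mL × 25/9 ÷ 240 mL/cup × 240 g/cup = 625 g
all-purpose flour: (3 cup + 3 tbsp = 3.1875 cup) × 25/9 × 125 g/cup ≈ 1107 g
sour cream: 1.5 pint × 25/9 × 2 cup/pint × 230 g/cup ≈ 1917 g

feta: 556 g; water: 625 g; all-purpose flour: 1107 g; sour cream: 1917 g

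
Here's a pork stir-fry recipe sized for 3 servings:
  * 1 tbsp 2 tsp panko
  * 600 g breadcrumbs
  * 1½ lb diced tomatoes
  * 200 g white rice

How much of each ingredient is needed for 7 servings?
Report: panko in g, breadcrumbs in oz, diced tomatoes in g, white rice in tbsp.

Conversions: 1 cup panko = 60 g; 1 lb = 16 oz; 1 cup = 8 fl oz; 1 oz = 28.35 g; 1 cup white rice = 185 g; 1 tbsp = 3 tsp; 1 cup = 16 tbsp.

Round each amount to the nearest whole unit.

panko: 15 g; breadcrumbs: 49 oz; diced tomatoes: 1588 g; white rice: 40 tbsp

Scaling factor: 7/3.
panko: (1 tbsp + 2 tsp = 5/3 tbsp) × 7/3 ÷ 16 tbsp/cup × 60 g/cup ≈ 15 g
breadcrumbs: 600 g × 7/3 ÷ 28.35 g/oz ≈ 49 oz
diced tomatoes: 1.5 lb × 7/3 × 16 oz/lb × 28.35 g/oz ≈ 1588 g
white rice: 200 g × 7/3 ÷ 185 g/cup × 16 tbsp/cup ≈ 40 tbsp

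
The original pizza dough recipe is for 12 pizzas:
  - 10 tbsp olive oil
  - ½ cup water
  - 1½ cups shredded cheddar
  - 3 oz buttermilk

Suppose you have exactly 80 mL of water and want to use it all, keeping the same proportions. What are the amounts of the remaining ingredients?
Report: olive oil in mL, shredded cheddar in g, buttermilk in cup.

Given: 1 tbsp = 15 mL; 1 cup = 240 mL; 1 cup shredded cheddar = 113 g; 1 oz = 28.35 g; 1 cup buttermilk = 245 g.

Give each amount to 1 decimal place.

The original recipe has 120 mL of water, so the scaling factor is 80 ÷ 120 = 2/3.
olive oil: 10 tbsp × 2/3 × 15 mL/tbsp = 100.0 mL
shredded cheddar: 1.5 cup × 2/3 × 113 g/cup = 113.0 g
buttermilk: 3 oz × 2/3 × 28.35 g/oz ÷ 245 g/cup ≈ 0.2 cup

olive oil: 100.0 mL; shredded cheddar: 113.0 g; buttermilk: 0.2 cup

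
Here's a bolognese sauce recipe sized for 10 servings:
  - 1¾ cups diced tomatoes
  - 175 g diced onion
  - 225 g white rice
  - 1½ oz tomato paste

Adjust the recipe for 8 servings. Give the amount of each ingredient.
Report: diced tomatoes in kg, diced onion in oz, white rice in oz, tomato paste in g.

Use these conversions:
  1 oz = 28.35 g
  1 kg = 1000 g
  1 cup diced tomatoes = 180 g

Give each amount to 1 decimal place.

diced tomatoes: 0.3 kg; diced onion: 4.9 oz; white rice: 6.3 oz; tomato paste: 34.0 g

Scaling factor: 8/10 = 4/5 = 0.8.
diced tomatoes: 1.75 cup × 4/5 × 180 g/cup ÷ 1000 g/kg ≈ 0.3 kg
diced onion: 175 g × 4/5 ÷ 28.35 g/oz ≈ 4.9 oz
white rice: 225 g × 4/5 ÷ 28.35 g/oz ≈ 6.3 oz
tomato paste: 1.5 oz × 4/5 × 28.35 g/oz ≈ 34.0 g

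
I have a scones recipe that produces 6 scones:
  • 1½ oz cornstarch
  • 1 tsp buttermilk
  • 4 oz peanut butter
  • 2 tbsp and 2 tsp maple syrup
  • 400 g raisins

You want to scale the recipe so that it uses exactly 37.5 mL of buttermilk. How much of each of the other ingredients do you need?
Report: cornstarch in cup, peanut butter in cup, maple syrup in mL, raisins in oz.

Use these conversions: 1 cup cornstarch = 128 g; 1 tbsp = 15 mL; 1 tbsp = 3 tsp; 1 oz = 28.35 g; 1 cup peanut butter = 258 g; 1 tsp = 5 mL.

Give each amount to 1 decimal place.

cornstarch: 2.5 cup; peanut butter: 3.3 cup; maple syrup: 300.0 mL; raisins: 105.8 oz

The original recipe has 5 mL of buttermilk, so the scaling factor is 37.5 ÷ 5 = 15/2 = 7.5.
cornstarch: 1.5 oz × 15/2 × 28.35 g/oz ÷ 128 g/cup ≈ 2.5 cup
peanut butter: 4 oz × 15/2 × 28.35 g/oz ÷ 258 g/cup ≈ 3.3 cup
maple syrup: (2 tbsp + 2 tsp = 8/3 tbsp) × 15/2 × 15 mL/tbsp = 300.0 mL
raisins: 400 g × 15/2 ÷ 28.35 g/oz ≈ 105.8 oz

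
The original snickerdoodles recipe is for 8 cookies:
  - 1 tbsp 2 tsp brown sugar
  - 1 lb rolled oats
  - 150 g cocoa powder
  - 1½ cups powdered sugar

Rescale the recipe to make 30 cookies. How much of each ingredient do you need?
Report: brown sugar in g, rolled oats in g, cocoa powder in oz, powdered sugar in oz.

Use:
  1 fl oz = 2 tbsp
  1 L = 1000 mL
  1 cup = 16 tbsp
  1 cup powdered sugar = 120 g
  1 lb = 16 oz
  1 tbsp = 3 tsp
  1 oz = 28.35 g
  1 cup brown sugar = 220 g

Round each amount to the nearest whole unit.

Scaling factor: 30/8 = 15/4 = 3.75.
brown sugar: (1 tbsp + 2 tsp = 5/3 tbsp) × 15/4 ÷ 16 tbsp/cup × 220 g/cup ≈ 86 g
rolled oats: 1 lb × 15/4 × 16 oz/lb × 28.35 g/oz = 1701 g
cocoa powder: 150 g × 15/4 ÷ 28.35 g/oz ≈ 20 oz
powdered sugar: 1.5 cup × 15/4 × 120 g/cup ÷ 28.35 g/oz ≈ 24 oz

brown sugar: 86 g; rolled oats: 1701 g; cocoa powder: 20 oz; powdered sugar: 24 oz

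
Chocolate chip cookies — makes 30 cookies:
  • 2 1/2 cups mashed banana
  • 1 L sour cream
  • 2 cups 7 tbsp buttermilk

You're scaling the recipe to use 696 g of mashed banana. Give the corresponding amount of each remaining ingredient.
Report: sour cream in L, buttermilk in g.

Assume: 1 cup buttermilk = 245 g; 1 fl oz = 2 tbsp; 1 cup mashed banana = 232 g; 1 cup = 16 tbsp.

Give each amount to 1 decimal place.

The original recipe has 580 g of mashed banana, so the scaling factor is 696 ÷ 580 = 6/5 = 1.2.
sour cream: 1 L × 6/5 = 1.2 L
buttermilk: (2 cup + 7 tbsp = 2.4375 cup) × 6/5 × 245 g/cup ≈ 716.6 g

sour cream: 1.2 L; buttermilk: 716.6 g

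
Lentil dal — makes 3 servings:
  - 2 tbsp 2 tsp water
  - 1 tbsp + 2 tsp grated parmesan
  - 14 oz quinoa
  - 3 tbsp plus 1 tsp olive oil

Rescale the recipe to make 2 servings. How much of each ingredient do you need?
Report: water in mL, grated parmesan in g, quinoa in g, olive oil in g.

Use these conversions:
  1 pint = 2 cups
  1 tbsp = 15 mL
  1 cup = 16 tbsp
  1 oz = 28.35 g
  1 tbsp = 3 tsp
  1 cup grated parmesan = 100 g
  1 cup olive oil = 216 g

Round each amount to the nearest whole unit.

water: 27 mL; grated parmesan: 7 g; quinoa: 265 g; olive oil: 30 g

Scaling factor: 2/3.
water: (2 tbsp + 2 tsp = 8/3 tbsp) × 2/3 × 15 mL/tbsp ≈ 27 mL
grated parmesan: (1 tbsp + 2 tsp = 5/3 tbsp) × 2/3 ÷ 16 tbsp/cup × 100 g/cup ≈ 7 g
quinoa: 14 oz × 2/3 × 28.35 g/oz ≈ 265 g
olive oil: (3 tbsp + 1 tsp = 10/3 tbsp) × 2/3 ÷ 16 tbsp/cup × 216 g/cup = 30 g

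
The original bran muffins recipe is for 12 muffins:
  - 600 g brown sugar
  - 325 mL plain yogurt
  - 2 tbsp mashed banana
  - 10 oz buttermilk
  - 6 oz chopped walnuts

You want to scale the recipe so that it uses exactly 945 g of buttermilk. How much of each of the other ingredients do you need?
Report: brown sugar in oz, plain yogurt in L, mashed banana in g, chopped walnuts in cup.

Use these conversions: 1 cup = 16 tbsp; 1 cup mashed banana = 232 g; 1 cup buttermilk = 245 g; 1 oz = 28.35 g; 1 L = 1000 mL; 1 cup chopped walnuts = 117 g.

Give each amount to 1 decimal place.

The original recipe has 283.5 g of buttermilk, so the scaling factor is 945 ÷ 283.5 = 10/3.
brown sugar: 600 g × 10/3 ÷ 28.35 g/oz ≈ 70.5 oz
plain yogurt: 325 mL × 10/3 ÷ 1000 mL/L ≈ 1.1 L
mashed banana: 2 tbsp × 10/3 ÷ 16 tbsp/cup × 232 g/cup ≈ 96.7 g
chopped walnuts: 6 oz × 10/3 × 28.35 g/oz ÷ 117 g/cup ≈ 4.8 cup

brown sugar: 70.5 oz; plain yogurt: 1.1 L; mashed banana: 96.7 g; chopped walnuts: 4.8 cup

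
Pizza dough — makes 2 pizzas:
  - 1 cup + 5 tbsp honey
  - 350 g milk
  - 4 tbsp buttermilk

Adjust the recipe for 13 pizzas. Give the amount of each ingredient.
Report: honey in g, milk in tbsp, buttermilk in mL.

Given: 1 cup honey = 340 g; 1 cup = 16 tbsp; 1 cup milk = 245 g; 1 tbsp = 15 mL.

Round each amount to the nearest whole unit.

Scaling factor: 13/2 = 6.5.
honey: (1 cup + 5 tbsp = 1.3125 cup) × 13/2 × 340 g/cup ≈ 2901 g
milk: 350 g × 13/2 ÷ 245 g/cup × 16 tbsp/cup ≈ 149 tbsp
buttermilk: 4 tbsp × 13/2 × 15 mL/tbsp = 390 mL

honey: 2901 g; milk: 149 tbsp; buttermilk: 390 mL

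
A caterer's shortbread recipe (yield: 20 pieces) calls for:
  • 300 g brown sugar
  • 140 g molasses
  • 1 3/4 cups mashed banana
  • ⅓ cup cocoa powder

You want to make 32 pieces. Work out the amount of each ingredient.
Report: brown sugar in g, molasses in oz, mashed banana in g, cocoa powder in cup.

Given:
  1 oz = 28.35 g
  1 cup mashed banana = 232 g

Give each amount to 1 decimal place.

brown sugar: 480.0 g; molasses: 7.9 oz; mashed banana: 649.6 g; cocoa powder: 0.5 cup

Scaling factor: 32/20 = 8/5 = 1.6.
brown sugar: 300 g × 8/5 = 480.0 g
molasses: 140 g × 8/5 ÷ 28.35 g/oz ≈ 7.9 oz
mashed banana: 1.75 cup × 8/5 × 232 g/cup = 649.6 g
cocoa powder: 1/3 cup × 8/5 ≈ 0.5 cup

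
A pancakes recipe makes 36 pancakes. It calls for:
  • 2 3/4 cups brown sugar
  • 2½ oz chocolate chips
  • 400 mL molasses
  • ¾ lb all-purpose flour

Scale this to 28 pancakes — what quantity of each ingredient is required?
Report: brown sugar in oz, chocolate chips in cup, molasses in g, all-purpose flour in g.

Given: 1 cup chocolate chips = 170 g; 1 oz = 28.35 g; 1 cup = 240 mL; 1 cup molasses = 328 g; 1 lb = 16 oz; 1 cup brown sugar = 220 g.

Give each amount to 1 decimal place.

Scaling factor: 28/36 = 7/9.
brown sugar: 2.75 cup × 7/9 × 220 g/cup ÷ 28.35 g/oz ≈ 16.6 oz
chocolate chips: 2.5 oz × 7/9 × 28.35 g/oz ÷ 170 g/cup ≈ 0.3 cup
molasses: 400 mL × 7/9 ÷ 240 mL/cup × 328 g/cup ≈ 425.2 g
all-purpose flour: 0.75 lb × 7/9 × 16 oz/lb × 28.35 g/oz = 264.6 g

brown sugar: 16.6 oz; chocolate chips: 0.3 cup; molasses: 425.2 g; all-purpose flour: 264.6 g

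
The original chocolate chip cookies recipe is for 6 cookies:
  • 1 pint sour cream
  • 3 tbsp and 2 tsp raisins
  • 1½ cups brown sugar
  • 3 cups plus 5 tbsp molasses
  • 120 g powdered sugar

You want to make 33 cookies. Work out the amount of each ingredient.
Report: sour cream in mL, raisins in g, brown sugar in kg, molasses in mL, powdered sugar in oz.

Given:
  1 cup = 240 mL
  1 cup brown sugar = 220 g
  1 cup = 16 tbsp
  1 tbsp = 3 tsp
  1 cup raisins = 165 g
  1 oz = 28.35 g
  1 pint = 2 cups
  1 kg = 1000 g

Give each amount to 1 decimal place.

sour cream: 2640.0 mL; raisins: 208.0 g; brown sugar: 1.8 kg; molasses: 4372.5 mL; powdered sugar: 23.3 oz

Scaling factor: 33/6 = 11/2 = 5.5.
sour cream: 1 pint × 11/2 × 2 cup/pint × 240 mL/cup = 2640.0 mL
raisins: (3 tbsp + 2 tsp = 11/3 tbsp) × 11/2 ÷ 16 tbsp/cup × 165 g/cup ≈ 208.0 g
brown sugar: 1.5 cup × 11/2 × 220 g/cup ÷ 1000 g/kg ≈ 1.8 kg
molasses: (3 cup + 5 tbsp = 3.3125 cup) × 11/2 × 240 mL/cup = 4372.5 mL
powdered sugar: 120 g × 11/2 ÷ 28.35 g/oz ≈ 23.3 oz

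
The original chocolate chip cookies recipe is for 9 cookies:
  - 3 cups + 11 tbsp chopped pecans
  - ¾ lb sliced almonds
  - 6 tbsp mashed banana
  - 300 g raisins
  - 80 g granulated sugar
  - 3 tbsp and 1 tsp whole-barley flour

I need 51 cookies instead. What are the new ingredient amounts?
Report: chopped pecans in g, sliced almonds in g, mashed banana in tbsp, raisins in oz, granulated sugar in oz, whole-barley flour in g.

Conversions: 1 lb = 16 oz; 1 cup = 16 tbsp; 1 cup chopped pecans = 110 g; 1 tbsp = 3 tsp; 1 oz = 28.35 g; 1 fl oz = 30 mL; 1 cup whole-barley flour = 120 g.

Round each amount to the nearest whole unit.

Scaling factor: 51/9 = 17/3.
chopped pecans: (3 cup + 11 tbsp = 3.6875 cup) × 17/3 × 110 g/cup ≈ 2299 g
sliced almonds: 0.75 lb × 17/3 × 16 oz/lb × 28.35 g/oz ≈ 1928 g
mashed banana: 6 tbsp × 17/3 = 34 tbsp
raisins: 300 g × 17/3 ÷ 28.35 g/oz ≈ 60 oz
granulated sugar: 80 g × 17/3 ÷ 28.35 g/oz ≈ 16 oz
whole-barley flour: (3 tbsp + 1 tsp = 10/3 tbsp) × 17/3 ÷ 16 tbsp/cup × 120 g/cup ≈ 142 g

chopped pecans: 2299 g; sliced almonds: 1928 g; mashed banana: 34 tbsp; raisins: 60 oz; granulated sugar: 16 oz; whole-barley flour: 142 g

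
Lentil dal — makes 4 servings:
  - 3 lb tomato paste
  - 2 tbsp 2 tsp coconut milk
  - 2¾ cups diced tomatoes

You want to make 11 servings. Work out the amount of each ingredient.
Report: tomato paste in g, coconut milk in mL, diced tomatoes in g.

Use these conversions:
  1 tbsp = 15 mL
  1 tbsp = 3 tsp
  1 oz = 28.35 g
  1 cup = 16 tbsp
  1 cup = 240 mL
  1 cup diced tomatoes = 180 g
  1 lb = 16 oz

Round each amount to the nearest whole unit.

Scaling factor: 11/4 = 2.75.
tomato paste: 3 lb × 11/4 × 16 oz/lb × 28.35 g/oz ≈ 3742 g
coconut milk: (2 tbsp + 2 tsp = 8/3 tbsp) × 11/4 × 15 mL/tbsp = 110 mL
diced tomatoes: 2.75 cup × 11/4 × 180 g/cup ≈ 1361 g

tomato paste: 3742 g; coconut milk: 110 mL; diced tomatoes: 1361 g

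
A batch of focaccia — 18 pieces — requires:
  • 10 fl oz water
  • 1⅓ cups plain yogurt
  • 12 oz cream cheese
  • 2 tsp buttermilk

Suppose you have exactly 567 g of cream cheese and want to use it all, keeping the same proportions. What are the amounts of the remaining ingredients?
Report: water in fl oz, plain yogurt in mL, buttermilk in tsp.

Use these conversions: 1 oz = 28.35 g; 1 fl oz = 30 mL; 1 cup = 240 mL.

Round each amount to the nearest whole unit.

water: 17 fl oz; plain yogurt: 533 mL; buttermilk: 3 tsp

The original recipe has 340.2 g of cream cheese, so the scaling factor is 567 ÷ 340.2 = 5/3.
water: 10 fl oz × 5/3 ≈ 17 fl oz
plain yogurt: 4/3 cup × 5/3 × 240 mL/cup ≈ 533 mL
buttermilk: 2 tsp × 5/3 ≈ 3 tsp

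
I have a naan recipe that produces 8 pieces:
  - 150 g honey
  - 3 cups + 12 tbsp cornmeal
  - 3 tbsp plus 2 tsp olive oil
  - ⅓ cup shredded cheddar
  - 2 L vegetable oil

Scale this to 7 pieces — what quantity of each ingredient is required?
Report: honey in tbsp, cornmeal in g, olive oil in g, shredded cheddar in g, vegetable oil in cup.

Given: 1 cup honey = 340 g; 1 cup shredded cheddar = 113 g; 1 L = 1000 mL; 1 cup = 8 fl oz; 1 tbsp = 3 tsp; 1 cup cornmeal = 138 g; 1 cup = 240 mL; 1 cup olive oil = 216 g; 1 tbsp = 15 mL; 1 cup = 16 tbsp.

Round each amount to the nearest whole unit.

honey: 6 tbsp; cornmeal: 453 g; olive oil: 43 g; shredded cheddar: 33 g; vegetable oil: 7 cup

Scaling factor: 7/8 = 0.875.
honey: 150 g × 7/8 ÷ 340 g/cup × 16 tbsp/cup ≈ 6 tbsp
cornmeal: (3 cup + 12 tbsp = 3.75 cup) × 7/8 × 138 g/cup ≈ 453 g
olive oil: (3 tbsp + 2 tsp = 11/3 tbsp) × 7/8 ÷ 16 tbsp/cup × 216 g/cup ≈ 43 g
shredded cheddar: 1/3 cup × 7/8 × 113 g/cup ≈ 33 g
vegetable oil: 2 L × 7/8 × 1000 mL/L ÷ 240 mL/cup ≈ 7 cup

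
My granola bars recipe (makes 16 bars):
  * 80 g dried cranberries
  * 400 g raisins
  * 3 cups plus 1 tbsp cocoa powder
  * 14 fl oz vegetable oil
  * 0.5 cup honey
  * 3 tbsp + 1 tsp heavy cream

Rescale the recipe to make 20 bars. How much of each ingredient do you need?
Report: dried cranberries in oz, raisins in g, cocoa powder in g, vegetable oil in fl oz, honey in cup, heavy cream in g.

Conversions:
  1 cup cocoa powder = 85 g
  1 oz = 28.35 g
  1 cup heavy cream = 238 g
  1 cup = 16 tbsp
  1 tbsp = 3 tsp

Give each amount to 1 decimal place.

dried cranberries: 3.5 oz; raisins: 500.0 g; cocoa powder: 325.4 g; vegetable oil: 17.5 fl oz; honey: 0.6 cup; heavy cream: 62.0 g

Scaling factor: 20/16 = 5/4 = 1.25.
dried cranberries: 80 g × 5/4 ÷ 28.35 g/oz ≈ 3.5 oz
raisins: 400 g × 5/4 = 500.0 g
cocoa powder: (3 cup + 1 tbsp = 3.0625 cup) × 5/4 × 85 g/cup ≈ 325.4 g
vegetable oil: 14 fl oz × 5/4 = 17.5 fl oz
honey: 0.5 cup × 5/4 ≈ 0.6 cup
heavy cream: (3 tbsp + 1 tsp = 10/3 tbsp) × 5/4 ÷ 16 tbsp/cup × 238 g/cup ≈ 62.0 g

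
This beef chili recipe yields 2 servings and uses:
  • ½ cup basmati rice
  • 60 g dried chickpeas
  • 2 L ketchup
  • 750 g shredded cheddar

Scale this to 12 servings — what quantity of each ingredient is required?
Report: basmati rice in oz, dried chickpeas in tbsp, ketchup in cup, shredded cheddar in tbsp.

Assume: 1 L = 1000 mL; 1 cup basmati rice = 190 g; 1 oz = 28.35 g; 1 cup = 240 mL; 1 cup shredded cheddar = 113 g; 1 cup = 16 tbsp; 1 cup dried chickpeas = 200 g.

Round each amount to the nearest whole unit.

basmati rice: 20 oz; dried chickpeas: 29 tbsp; ketchup: 50 cup; shredded cheddar: 637 tbsp

Scaling factor: 12/2 = 6.
basmati rice: 0.5 cup × 6 × 190 g/cup ÷ 28.35 g/oz ≈ 20 oz
dried chickpeas: 60 g × 6 ÷ 200 g/cup × 16 tbsp/cup ≈ 29 tbsp
ketchup: 2 L × 6 × 1000 mL/L ÷ 240 mL/cup = 50 cup
shredded cheddar: 750 g × 6 ÷ 113 g/cup × 16 tbsp/cup ≈ 637 tbsp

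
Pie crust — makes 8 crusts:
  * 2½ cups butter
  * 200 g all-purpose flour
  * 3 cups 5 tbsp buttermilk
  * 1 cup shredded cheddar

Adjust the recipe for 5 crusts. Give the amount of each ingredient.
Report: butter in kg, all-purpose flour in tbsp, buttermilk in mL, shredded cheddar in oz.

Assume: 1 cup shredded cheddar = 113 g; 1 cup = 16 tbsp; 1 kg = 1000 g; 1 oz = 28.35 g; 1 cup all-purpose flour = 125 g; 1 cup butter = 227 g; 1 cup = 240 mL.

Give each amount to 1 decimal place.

Scaling factor: 5/8 = 0.625.
butter: 2.5 cup × 5/8 × 227 g/cup ÷ 1000 g/kg ≈ 0.4 kg
all-purpose flour: 200 g × 5/8 ÷ 125 g/cup × 16 tbsp/cup = 16.0 tbsp
buttermilk: (3 cup + 5 tbsp = 3.3125 cup) × 5/8 × 240 mL/cup ≈ 496.9 mL
shredded cheddar: 1 cup × 5/8 × 113 g/cup ÷ 28.35 g/oz ≈ 2.5 oz

butter: 0.4 kg; all-purpose flour: 16.0 tbsp; buttermilk: 496.9 mL; shredded cheddar: 2.5 oz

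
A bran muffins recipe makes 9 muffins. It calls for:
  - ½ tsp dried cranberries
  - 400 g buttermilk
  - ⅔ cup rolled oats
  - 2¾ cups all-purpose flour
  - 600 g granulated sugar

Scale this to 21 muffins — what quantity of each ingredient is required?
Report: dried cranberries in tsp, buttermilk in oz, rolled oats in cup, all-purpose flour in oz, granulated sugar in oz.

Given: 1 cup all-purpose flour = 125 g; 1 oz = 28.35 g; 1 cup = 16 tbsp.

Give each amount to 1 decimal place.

Scaling factor: 21/9 = 7/3.
dried cranberries: 0.5 tsp × 7/3 ≈ 1.2 tsp
buttermilk: 400 g × 7/3 ÷ 28.35 g/oz ≈ 32.9 oz
rolled oats: 2/3 cup × 7/3 ≈ 1.6 cup
all-purpose flour: 2.75 cup × 7/3 × 125 g/cup ÷ 28.35 g/oz ≈ 28.3 oz
granulated sugar: 600 g × 7/3 ÷ 28.35 g/oz ≈ 49.4 oz

dried cranberries: 1.2 tsp; buttermilk: 32.9 oz; rolled oats: 1.6 cup; all-purpose flour: 28.3 oz; granulated sugar: 49.4 oz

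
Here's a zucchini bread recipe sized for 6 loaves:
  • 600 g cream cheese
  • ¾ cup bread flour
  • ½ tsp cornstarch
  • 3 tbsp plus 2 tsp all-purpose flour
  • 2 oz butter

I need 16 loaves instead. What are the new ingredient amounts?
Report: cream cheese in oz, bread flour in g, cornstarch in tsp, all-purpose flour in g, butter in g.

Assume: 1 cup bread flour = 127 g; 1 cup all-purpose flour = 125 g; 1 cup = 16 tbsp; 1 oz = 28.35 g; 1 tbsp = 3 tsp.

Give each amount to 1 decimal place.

Scaling factor: 16/6 = 8/3.
cream cheese: 600 g × 8/3 ÷ 28.35 g/oz ≈ 56.4 oz
bread flour: 0.75 cup × 8/3 × 127 g/cup = 254.0 g
cornstarch: 0.5 tsp × 8/3 ≈ 1.3 tsp
all-purpose flour: (3 tbsp + 2 tsp = 11/3 tbsp) × 8/3 ÷ 16 tbsp/cup × 125 g/cup ≈ 76.4 g
butter: 2 oz × 8/3 × 28.35 g/oz = 151.2 g

cream cheese: 56.4 oz; bread flour: 254.0 g; cornstarch: 1.3 tsp; all-purpose flour: 76.4 g; butter: 151.2 g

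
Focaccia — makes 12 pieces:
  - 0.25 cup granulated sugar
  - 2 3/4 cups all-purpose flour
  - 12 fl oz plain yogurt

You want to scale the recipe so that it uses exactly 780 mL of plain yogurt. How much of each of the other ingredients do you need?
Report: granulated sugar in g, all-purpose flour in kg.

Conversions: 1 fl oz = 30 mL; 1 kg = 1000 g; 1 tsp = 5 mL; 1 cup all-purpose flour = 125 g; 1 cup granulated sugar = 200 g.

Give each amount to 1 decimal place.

granulated sugar: 108.3 g; all-purpose flour: 0.7 kg

The original recipe has 360 mL of plain yogurt, so the scaling factor is 780 ÷ 360 = 13/6.
granulated sugar: 0.25 cup × 13/6 × 200 g/cup ≈ 108.3 g
all-purpose flour: 2.75 cup × 13/6 × 125 g/cup ÷ 1000 g/kg ≈ 0.7 kg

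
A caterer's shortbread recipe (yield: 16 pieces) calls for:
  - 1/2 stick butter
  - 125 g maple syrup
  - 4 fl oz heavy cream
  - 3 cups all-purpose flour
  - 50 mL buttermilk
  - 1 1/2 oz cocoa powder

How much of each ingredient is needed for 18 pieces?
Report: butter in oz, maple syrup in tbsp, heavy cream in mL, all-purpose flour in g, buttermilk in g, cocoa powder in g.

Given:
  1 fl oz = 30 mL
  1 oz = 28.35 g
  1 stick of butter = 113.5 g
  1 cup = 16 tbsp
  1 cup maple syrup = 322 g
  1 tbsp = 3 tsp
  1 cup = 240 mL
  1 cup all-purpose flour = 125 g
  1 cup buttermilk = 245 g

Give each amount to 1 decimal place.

butter: 2.3 oz; maple syrup: 7.0 tbsp; heavy cream: 135.0 mL; all-purpose flour: 421.9 g; buttermilk: 57.4 g; cocoa powder: 47.8 g

Scaling factor: 18/16 = 9/8 = 1.125.
butter: 0.5 stick × 9/8 × 113.5 g/stick ÷ 28.35 g/oz ≈ 2.3 oz
maple syrup: 125 g × 9/8 ÷ 322 g/cup × 16 tbsp/cup ≈ 7.0 tbsp
heavy cream: 4 fl oz × 9/8 × 30 mL/fl oz = 135.0 mL
all-purpose flour: 3 cup × 9/8 × 125 g/cup ≈ 421.9 g
buttermilk: 50 mL × 9/8 ÷ 240 mL/cup × 245 g/cup ≈ 57.4 g
cocoa powder: 1.5 oz × 9/8 × 28.35 g/oz ≈ 47.8 g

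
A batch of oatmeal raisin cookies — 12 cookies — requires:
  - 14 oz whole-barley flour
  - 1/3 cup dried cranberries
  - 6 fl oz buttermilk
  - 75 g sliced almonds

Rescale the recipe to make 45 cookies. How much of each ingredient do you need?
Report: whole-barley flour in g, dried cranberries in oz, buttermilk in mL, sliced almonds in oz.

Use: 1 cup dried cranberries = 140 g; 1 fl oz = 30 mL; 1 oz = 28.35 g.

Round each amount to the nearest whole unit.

whole-barley flour: 1488 g; dried cranberries: 6 oz; buttermilk: 675 mL; sliced almonds: 10 oz

Scaling factor: 45/12 = 15/4 = 3.75.
whole-barley flour: 14 oz × 15/4 × 28.35 g/oz ≈ 1488 g
dried cranberries: 1/3 cup × 15/4 × 140 g/cup ÷ 28.35 g/oz ≈ 6 oz
buttermilk: 6 fl oz × 15/4 × 30 mL/fl oz = 675 mL
sliced almonds: 75 g × 15/4 ÷ 28.35 g/oz ≈ 10 oz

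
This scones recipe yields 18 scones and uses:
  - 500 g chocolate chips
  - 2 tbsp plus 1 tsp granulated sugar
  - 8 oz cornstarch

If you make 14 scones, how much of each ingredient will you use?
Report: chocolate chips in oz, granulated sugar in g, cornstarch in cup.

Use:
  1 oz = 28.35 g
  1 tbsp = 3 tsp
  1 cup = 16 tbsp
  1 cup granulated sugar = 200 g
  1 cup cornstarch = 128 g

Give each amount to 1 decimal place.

Scaling factor: 14/18 = 7/9.
chocolate chips: 500 g × 7/9 ÷ 28.35 g/oz ≈ 13.7 oz
granulated sugar: (2 tbsp + 1 tsp = 7/3 tbsp) × 7/9 ÷ 16 tbsp/cup × 200 g/cup ≈ 22.7 g
cornstarch: 8 oz × 7/9 × 28.35 g/oz ÷ 128 g/cup ≈ 1.4 cup

chocolate chips: 13.7 oz; granulated sugar: 22.7 g; cornstarch: 1.4 cup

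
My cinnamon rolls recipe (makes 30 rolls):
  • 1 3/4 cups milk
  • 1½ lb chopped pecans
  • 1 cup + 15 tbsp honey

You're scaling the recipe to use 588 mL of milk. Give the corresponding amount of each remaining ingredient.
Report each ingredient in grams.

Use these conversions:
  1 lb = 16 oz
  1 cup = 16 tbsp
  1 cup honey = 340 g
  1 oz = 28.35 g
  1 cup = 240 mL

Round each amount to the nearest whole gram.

chopped pecans: 953 g; honey: 922 g

The original recipe has 420 mL of milk, so the scaling factor is 588 ÷ 420 = 7/5 = 1.4.
chopped pecans: 1.5 lb × 7/5 × 16 oz/lb × 28.35 g/oz ≈ 953 g
honey: (1 cup + 15 tbsp = 1.9375 cup) × 7/5 × 340 g/cup ≈ 922 g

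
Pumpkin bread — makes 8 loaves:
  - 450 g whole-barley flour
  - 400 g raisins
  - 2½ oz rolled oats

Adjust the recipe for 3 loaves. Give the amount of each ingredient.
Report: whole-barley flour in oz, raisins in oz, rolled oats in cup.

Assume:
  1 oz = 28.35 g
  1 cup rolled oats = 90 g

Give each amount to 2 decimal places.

Scaling factor: 3/8 = 0.375.
whole-barley flour: 450 g × 3/8 ÷ 28.35 g/oz ≈ 5.95 oz
raisins: 400 g × 3/8 ÷ 28.35 g/oz ≈ 5.29 oz
rolled oats: 2.5 oz × 3/8 × 28.35 g/oz ÷ 90 g/cup ≈ 0.30 cup

whole-barley flour: 5.95 oz; raisins: 5.29 oz; rolled oats: 0.30 cup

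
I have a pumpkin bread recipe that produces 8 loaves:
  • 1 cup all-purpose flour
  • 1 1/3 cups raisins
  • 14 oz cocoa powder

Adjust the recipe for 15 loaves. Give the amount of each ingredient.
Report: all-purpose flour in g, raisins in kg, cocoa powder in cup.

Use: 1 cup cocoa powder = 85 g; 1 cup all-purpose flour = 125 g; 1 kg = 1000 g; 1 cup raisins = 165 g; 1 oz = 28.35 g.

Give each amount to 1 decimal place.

all-purpose flour: 234.4 g; raisins: 0.4 kg; cocoa powder: 8.8 cup

Scaling factor: 15/8 = 1.875.
all-purpose flour: 1 cup × 15/8 × 125 g/cup ≈ 234.4 g
raisins: 4/3 cup × 15/8 × 165 g/cup ÷ 1000 g/kg ≈ 0.4 kg
cocoa powder: 14 oz × 15/8 × 28.35 g/oz ÷ 85 g/cup ≈ 8.8 cup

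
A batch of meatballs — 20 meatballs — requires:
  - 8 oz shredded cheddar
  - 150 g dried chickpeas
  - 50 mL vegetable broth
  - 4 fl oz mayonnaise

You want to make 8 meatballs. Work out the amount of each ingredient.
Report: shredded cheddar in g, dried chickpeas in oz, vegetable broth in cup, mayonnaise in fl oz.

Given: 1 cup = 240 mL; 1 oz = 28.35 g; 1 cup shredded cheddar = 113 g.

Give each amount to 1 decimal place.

Scaling factor: 8/20 = 2/5 = 0.4.
shredded cheddar: 8 oz × 2/5 × 28.35 g/oz ≈ 90.7 g
dried chickpeas: 150 g × 2/5 ÷ 28.35 g/oz ≈ 2.1 oz
vegetable broth: 50 mL × 2/5 ÷ 240 mL/cup ≈ 0.1 cup
mayonnaise: 4 fl oz × 2/5 = 1.6 fl oz

shredded cheddar: 90.7 g; dried chickpeas: 2.1 oz; vegetable broth: 0.1 cup; mayonnaise: 1.6 fl oz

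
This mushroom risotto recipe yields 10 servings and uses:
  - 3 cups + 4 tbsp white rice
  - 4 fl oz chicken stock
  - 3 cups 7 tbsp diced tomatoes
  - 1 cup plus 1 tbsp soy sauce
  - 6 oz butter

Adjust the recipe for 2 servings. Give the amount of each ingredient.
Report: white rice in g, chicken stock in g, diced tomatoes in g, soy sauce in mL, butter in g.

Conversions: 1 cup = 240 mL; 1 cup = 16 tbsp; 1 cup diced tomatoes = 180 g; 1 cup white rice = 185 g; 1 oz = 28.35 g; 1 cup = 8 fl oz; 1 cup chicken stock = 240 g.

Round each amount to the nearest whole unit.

Scaling factor: 2/10 = 1/5 = 0.2.
white rice: (3 cup + 4 tbsp = 3.25 cup) × 1/5 × 185 g/cup ≈ 120 g
chicken stock: 4 fl oz × 1/5 ÷ 8 fl oz/cup × 240 g/cup = 24 g
diced tomatoes: (3 cup + 7 tbsp = 3.4375 cup) × 1/5 × 180 g/cup ≈ 124 g
soy sauce: (1 cup + 1 tbsp = 1.0625 cup) × 1/5 × 240 mL/cup = 51 mL
butter: 6 oz × 1/5 × 28.35 g/oz ≈ 34 g

white rice: 120 g; chicken stock: 24 g; diced tomatoes: 124 g; soy sauce: 51 mL; butter: 34 g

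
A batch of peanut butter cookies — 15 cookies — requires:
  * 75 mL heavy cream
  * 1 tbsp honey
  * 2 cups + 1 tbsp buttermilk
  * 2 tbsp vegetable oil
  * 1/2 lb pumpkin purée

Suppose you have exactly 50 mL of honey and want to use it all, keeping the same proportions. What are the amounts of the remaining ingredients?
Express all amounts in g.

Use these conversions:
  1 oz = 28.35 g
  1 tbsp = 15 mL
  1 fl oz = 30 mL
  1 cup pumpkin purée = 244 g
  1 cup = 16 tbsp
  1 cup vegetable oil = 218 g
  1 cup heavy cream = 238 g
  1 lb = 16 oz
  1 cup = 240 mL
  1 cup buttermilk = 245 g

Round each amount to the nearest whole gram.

heavy cream: 248 g; buttermilk: 1684 g; vegetable oil: 91 g; pumpkin purée: 756 g

The original recipe has 15 mL of honey, so the scaling factor is 50 ÷ 15 = 10/3.
heavy cream: 75 mL × 10/3 ÷ 240 mL/cup × 238 g/cup ≈ 248 g
buttermilk: (2 cup + 1 tbsp = 2.0625 cup) × 10/3 × 245 g/cup ≈ 1684 g
vegetable oil: 2 tbsp × 10/3 ÷ 16 tbsp/cup × 218 g/cup ≈ 91 g
pumpkin purée: 0.5 lb × 10/3 × 16 oz/lb × 28.35 g/oz = 756 g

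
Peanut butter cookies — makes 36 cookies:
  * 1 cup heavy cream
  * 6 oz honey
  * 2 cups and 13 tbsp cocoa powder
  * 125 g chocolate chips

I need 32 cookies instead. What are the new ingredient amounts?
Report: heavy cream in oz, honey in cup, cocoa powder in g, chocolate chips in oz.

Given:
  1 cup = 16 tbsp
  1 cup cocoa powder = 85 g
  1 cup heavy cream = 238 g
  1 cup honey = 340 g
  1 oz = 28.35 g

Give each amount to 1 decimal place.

Scaling factor: 32/36 = 8/9.
heavy cream: 1 cup × 8/9 × 238 g/cup ÷ 28.35 g/oz ≈ 7.5 oz
honey: 6 oz × 8/9 × 28.35 g/oz ÷ 340 g/cup ≈ 0.4 cup
cocoa powder: (2 cup + 13 tbsp = 2.8125 cup) × 8/9 × 85 g/cup = 212.5 g
chocolate chips: 125 g × 8/9 ÷ 28.35 g/oz ≈ 3.9 oz

heavy cream: 7.5 oz; honey: 0.4 cup; cocoa powder: 212.5 g; chocolate chips: 3.9 oz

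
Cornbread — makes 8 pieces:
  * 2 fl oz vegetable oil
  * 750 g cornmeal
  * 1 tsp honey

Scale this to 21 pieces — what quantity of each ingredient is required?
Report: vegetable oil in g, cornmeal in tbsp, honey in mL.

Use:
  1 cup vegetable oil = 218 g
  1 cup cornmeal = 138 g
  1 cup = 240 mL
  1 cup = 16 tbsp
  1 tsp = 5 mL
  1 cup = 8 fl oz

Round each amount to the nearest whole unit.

vegetable oil: 143 g; cornmeal: 228 tbsp; honey: 13 mL

Scaling factor: 21/8 = 2.625.
vegetable oil: 2 fl oz × 21/8 ÷ 8 fl oz/cup × 218 g/cup ≈ 143 g
cornmeal: 750 g × 21/8 ÷ 138 g/cup × 16 tbsp/cup ≈ 228 tbsp
honey: 1 tsp × 21/8 × 5 mL/tsp ≈ 13 mL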